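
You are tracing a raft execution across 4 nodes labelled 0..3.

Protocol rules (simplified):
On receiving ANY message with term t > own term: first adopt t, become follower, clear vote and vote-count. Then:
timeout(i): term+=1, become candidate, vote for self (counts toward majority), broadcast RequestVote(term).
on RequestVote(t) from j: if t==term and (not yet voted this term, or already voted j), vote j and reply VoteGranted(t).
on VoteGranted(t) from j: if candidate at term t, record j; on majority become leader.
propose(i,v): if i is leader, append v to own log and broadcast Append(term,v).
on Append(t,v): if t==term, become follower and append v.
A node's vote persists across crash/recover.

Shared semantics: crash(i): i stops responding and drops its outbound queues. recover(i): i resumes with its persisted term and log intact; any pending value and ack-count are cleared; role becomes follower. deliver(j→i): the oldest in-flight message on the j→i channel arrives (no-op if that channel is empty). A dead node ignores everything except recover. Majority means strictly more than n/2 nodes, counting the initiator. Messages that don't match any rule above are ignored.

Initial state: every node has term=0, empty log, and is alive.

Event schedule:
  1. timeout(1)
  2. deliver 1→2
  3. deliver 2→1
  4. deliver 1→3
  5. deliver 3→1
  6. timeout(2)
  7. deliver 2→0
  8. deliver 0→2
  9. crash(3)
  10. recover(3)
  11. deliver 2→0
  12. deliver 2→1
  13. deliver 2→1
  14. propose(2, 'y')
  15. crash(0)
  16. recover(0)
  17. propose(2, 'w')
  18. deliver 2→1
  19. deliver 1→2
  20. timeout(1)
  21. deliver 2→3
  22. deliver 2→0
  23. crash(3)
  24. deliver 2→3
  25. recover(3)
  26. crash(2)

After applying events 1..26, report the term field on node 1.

after 1 — timeout(1): n1:cand/t1/[-]
after 2 — deliver 1→2: n2:foll/t1/[-]
after 3 — deliver 2→1: ·
after 4 — deliver 1→3: n3:foll/t1/[-]
after 5 — deliver 3→1: n1:lead/t1/[-]
after 6 — timeout(2): n2:cand/t2/[-]
after 7 — deliver 2→0: n0:foll/t2/[-]
after 8 — deliver 0→2: ·
after 9 — crash(3): n3:✗foll/t1/[-]
after 10 — recover(3): n3:foll/t1/[-]
after 11 — deliver 2→0: ·
after 12 — deliver 2→1: n1:foll/t2/[-]
after 13 — deliver 2→1: ·
after 14 — propose(2,'y'): ·
after 15 — crash(0): n0:✗foll/t2/[-]
after 16 — recover(0): n0:foll/t2/[-]
after 17 — propose(2,'w'): ·
after 18 — deliver 2→1: ·
after 19 — deliver 1→2: n2:lead/t2/[-]
after 20 — timeout(1): n1:cand/t3/[-]
after 21 — deliver 2→3: n3:foll/t2/[-]
after 22 — deliver 2→0: ·
after 23 — crash(3): n3:✗foll/t2/[-]
after 24 — deliver 2→3: ·
after 25 — recover(3): n3:foll/t2/[-]
after 26 — crash(2): n2:✗lead/t2/[-]

3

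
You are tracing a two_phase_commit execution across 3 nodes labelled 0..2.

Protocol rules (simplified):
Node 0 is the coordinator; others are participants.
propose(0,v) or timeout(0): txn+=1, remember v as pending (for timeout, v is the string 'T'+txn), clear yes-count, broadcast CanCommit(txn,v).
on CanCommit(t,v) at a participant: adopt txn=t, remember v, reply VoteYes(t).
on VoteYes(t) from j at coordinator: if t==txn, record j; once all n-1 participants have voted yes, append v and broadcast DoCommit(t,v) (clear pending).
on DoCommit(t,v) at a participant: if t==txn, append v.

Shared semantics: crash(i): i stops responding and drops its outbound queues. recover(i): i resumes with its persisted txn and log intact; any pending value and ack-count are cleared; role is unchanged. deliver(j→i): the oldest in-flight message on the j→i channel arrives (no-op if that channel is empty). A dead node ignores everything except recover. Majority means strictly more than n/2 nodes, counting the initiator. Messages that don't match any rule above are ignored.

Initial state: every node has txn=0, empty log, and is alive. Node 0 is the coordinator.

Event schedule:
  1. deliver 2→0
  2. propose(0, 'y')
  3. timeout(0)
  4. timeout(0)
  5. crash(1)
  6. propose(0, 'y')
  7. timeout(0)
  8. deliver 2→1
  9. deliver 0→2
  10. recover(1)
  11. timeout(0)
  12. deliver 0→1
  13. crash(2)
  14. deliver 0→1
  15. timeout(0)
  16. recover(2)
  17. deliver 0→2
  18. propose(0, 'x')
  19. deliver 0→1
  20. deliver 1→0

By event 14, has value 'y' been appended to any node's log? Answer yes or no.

no

e1 deliver 2→0: ·
e2 propose(0,'y'): 0[coor,t=1,-]
e3 timeout(0): 0[coor,t=2,-]
e4 timeout(0): 0[coor,t=3,-]
e5 crash(1): 1[✗part,t=0,-]
e6 propose(0,'y'): 0[coor,t=4,-]
e7 timeout(0): 0[coor,t=5,-]
e8 deliver 2→1: ·
e9 deliver 0→2: 2[part,t=1,-]
e10 recover(1): 1[part,t=0,-]
e11 timeout(0): 0[coor,t=6,-]
e12 deliver 0→1: 1[part,t=1,-]
e13 crash(2): 2[✗part,t=1,-]
e14 deliver 0→1: 1[part,t=2,-]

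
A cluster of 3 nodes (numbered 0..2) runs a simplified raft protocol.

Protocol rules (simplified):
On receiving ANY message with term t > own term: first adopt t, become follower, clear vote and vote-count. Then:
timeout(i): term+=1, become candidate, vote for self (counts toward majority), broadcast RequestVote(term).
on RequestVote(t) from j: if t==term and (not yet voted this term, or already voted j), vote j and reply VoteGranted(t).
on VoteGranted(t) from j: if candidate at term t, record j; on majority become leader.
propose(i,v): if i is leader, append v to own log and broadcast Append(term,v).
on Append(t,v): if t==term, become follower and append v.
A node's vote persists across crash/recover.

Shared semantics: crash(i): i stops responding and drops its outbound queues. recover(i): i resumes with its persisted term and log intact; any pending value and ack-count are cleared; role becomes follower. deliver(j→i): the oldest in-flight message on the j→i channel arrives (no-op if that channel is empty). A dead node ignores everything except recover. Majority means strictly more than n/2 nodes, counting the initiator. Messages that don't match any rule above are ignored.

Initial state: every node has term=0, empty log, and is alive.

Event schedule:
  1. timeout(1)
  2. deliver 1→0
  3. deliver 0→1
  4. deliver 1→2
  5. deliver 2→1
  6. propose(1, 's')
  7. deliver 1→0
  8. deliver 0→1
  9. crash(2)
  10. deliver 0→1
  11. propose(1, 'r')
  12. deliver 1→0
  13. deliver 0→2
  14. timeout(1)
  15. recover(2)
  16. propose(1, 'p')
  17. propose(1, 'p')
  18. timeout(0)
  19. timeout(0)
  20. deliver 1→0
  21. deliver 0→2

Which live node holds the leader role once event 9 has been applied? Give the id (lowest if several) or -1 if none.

1

after 1 — timeout(1): n1:cand/t1/[-]
after 2 — deliver 1→0: n0:foll/t1/[-]
after 3 — deliver 0→1: n1:lead/t1/[-]
after 4 — deliver 1→2: n2:foll/t1/[-]
after 5 — deliver 2→1: ·
after 6 — propose(1,'s'): n1:lead/t1/[s]
after 7 — deliver 1→0: n0:foll/t1/[s]
after 8 — deliver 0→1: ·
after 9 — crash(2): n2:✗foll/t1/[-]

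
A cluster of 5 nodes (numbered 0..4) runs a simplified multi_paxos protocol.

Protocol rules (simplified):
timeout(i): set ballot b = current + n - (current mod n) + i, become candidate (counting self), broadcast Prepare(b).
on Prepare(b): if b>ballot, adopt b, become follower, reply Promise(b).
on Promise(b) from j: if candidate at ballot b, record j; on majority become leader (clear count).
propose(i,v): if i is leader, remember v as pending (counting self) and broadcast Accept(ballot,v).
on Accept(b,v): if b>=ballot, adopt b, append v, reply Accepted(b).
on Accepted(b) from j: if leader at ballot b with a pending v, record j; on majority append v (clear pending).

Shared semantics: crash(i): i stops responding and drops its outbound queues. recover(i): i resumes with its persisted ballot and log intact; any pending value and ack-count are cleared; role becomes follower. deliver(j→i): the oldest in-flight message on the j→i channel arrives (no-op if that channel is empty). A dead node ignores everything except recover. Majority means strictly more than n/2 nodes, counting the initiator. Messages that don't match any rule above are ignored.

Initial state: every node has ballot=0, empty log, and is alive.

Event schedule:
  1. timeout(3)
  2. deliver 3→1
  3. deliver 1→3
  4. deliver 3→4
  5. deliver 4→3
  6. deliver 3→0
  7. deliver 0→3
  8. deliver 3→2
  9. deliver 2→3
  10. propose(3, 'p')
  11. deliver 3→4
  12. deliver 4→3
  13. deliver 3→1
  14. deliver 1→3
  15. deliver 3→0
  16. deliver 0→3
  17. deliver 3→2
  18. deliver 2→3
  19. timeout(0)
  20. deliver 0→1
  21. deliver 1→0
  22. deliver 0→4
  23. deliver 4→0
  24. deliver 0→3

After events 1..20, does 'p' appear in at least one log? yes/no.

after 1 — timeout(3): n3:cand/b8/[-]
after 2 — deliver 3→1: n1:foll/b8/[-]
after 3 — deliver 1→3: ·
after 4 — deliver 3→4: n4:foll/b8/[-]
after 5 — deliver 4→3: n3:lead/b8/[-]
after 6 — deliver 3→0: n0:foll/b8/[-]
after 7 — deliver 0→3: ·
after 8 — deliver 3→2: n2:foll/b8/[-]
after 9 — deliver 2→3: ·
after 10 — propose(3,'p'): ·
after 11 — deliver 3→4: n4:foll/b8/[p]
after 12 — deliver 4→3: ·
after 13 — deliver 3→1: n1:foll/b8/[p]
after 14 — deliver 1→3: n3:lead/b8/[p]
after 15 — deliver 3→0: n0:foll/b8/[p]
after 16 — deliver 0→3: ·
after 17 — deliver 3→2: n2:foll/b8/[p]
after 18 — deliver 2→3: ·
after 19 — timeout(0): n0:cand/b10/[p]
after 20 — deliver 0→1: n1:foll/b10/[p]

yes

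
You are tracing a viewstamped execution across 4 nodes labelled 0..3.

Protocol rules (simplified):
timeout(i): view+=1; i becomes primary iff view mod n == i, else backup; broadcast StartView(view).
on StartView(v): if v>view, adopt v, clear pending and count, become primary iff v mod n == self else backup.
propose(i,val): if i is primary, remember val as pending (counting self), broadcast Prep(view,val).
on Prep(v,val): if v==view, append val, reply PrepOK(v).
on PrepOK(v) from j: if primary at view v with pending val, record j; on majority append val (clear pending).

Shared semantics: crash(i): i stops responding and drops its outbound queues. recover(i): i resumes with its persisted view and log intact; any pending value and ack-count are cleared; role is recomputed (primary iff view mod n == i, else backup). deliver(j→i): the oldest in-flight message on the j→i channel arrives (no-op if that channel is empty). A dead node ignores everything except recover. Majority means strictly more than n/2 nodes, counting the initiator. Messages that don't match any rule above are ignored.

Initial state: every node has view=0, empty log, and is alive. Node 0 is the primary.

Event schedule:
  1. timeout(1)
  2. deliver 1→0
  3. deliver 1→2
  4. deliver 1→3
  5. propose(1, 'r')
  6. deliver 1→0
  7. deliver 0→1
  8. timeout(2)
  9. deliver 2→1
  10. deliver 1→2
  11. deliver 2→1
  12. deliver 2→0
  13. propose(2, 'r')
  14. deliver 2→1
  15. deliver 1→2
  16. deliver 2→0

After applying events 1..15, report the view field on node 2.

1. timeout(1):  <1:prim v1 ->
2. deliver 1→0:  <0:back v1 ->
3. deliver 1→2:  <2:back v1 ->
4. deliver 1→3:  <3:back v1 ->
5. propose(1,'r'):  nop
6. deliver 1→0:  <0:back v1 r>
7. deliver 0→1:  nop
8. timeout(2):  <2:prim v2 ->
9. deliver 2→1:  <1:back v2 ->
10. deliver 1→2:  nop
11. deliver 2→1:  nop
12. deliver 2→0:  <0:back v2 r>
13. propose(2,'r'):  nop
14. deliver 2→1:  <1:back v2 r>
15. deliver 1→2:  nop

2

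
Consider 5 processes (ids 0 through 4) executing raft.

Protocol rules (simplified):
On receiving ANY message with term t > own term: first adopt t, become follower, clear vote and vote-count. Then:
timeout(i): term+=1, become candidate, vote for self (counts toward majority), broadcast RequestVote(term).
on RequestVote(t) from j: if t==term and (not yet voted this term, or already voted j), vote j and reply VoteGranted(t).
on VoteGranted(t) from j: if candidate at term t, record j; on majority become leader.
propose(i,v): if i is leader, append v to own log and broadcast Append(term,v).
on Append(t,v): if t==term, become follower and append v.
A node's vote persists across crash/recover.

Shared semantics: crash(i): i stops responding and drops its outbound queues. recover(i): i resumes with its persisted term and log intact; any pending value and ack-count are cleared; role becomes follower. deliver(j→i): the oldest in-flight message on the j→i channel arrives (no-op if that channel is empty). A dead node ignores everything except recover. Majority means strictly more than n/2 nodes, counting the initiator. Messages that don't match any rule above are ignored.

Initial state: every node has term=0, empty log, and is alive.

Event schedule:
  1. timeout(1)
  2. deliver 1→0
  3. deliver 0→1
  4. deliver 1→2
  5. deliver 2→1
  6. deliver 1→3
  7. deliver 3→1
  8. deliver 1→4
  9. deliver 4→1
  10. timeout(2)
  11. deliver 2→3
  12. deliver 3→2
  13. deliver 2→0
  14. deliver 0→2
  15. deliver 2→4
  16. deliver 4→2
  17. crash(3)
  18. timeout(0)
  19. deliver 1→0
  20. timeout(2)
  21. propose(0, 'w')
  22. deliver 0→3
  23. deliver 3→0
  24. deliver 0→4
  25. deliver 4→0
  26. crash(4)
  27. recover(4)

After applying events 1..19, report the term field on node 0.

after 1 — timeout(1): n1:cand/t1/[-]
after 2 — deliver 1→0: n0:foll/t1/[-]
after 3 — deliver 0→1: ·
after 4 — deliver 1→2: n2:foll/t1/[-]
after 5 — deliver 2→1: n1:lead/t1/[-]
after 6 — deliver 1→3: n3:foll/t1/[-]
after 7 — deliver 3→1: ·
after 8 — deliver 1→4: n4:foll/t1/[-]
after 9 — deliver 4→1: ·
after 10 — timeout(2): n2:cand/t2/[-]
after 11 — deliver 2→3: n3:foll/t2/[-]
after 12 — deliver 3→2: ·
after 13 — deliver 2→0: n0:foll/t2/[-]
after 14 — deliver 0→2: n2:lead/t2/[-]
after 15 — deliver 2→4: n4:foll/t2/[-]
after 16 — deliver 4→2: ·
after 17 — crash(3): n3:✗foll/t2/[-]
after 18 — timeout(0): n0:cand/t3/[-]
after 19 — deliver 1→0: ·

3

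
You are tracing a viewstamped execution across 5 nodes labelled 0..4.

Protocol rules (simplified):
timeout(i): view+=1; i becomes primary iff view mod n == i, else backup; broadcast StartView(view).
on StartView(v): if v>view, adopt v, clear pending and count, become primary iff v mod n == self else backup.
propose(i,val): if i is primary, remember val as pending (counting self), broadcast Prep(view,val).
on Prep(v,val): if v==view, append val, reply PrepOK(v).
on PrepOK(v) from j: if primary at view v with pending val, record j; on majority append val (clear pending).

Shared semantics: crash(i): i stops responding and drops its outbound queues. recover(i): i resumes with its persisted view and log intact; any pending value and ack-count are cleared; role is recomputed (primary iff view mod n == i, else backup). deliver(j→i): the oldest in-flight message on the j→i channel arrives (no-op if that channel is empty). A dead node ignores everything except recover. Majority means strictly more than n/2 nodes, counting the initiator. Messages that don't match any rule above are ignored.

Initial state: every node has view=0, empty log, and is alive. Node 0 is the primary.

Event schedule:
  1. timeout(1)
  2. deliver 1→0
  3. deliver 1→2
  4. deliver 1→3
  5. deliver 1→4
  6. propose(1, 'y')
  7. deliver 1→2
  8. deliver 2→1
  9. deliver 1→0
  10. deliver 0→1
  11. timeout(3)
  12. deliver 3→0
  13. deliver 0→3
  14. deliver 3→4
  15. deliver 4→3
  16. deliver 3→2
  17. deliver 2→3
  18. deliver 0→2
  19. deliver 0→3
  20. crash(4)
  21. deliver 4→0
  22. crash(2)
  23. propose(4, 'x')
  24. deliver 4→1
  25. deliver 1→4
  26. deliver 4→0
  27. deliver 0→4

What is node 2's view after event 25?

1. timeout(1):  <1:prim v1 ->
2. deliver 1→0:  <0:back v1 ->
3. deliver 1→2:  <2:back v1 ->
4. deliver 1→3:  <3:back v1 ->
5. deliver 1→4:  <4:back v1 ->
6. propose(1,'y'):  nop
7. deliver 1→2:  <2:back v1 y>
8. deliver 2→1:  nop
9. deliver 1→0:  <0:back v1 y>
10. deliver 0→1:  <1:prim v1 y>
11. timeout(3):  <3:back v2 ->
12. deliver 3→0:  <0:back v2 y>
13. deliver 0→3:  nop
14. deliver 3→4:  <4:back v2 ->
15. deliver 4→3:  nop
16. deliver 3→2:  <2:prim v2 y>
17. deliver 2→3:  nop
18. deliver 0→2:  nop
19. deliver 0→3:  nop
20. crash(4):  <4:✗back v2 ->
21. deliver 4→0:  nop
22. crash(2):  <2:✗prim v2 y>
23. propose(4,'x'):  nop
24. deliver 4→1:  nop
25. deliver 1→4:  nop

2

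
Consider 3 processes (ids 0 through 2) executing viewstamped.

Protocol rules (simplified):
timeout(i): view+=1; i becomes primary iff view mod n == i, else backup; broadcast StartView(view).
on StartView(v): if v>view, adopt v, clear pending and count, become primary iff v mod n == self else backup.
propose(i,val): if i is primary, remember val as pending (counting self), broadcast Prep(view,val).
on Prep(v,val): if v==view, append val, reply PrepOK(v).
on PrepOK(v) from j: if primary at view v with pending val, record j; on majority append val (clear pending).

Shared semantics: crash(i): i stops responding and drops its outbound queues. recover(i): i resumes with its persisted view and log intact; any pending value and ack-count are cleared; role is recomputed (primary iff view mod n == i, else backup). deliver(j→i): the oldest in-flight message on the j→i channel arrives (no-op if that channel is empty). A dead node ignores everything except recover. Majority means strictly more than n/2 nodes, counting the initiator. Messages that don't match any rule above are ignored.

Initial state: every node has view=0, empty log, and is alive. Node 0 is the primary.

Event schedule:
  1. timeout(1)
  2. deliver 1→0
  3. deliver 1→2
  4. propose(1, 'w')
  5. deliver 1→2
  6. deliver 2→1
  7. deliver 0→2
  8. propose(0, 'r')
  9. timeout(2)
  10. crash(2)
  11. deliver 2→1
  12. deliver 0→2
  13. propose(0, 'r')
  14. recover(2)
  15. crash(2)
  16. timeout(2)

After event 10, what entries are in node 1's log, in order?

w

e1 timeout(1): 1[prim,v=1,-]
e2 deliver 1→0: 0[back,v=1,-]
e3 deliver 1→2: 2[back,v=1,-]
e4 propose(1,'w'): ·
e5 deliver 1→2: 2[back,v=1,w]
e6 deliver 2→1: 1[prim,v=1,w]
e7 deliver 0→2: ·
e8 propose(0,'r'): ·
e9 timeout(2): 2[prim,v=2,w]
e10 crash(2): 2[✗prim,v=2,w]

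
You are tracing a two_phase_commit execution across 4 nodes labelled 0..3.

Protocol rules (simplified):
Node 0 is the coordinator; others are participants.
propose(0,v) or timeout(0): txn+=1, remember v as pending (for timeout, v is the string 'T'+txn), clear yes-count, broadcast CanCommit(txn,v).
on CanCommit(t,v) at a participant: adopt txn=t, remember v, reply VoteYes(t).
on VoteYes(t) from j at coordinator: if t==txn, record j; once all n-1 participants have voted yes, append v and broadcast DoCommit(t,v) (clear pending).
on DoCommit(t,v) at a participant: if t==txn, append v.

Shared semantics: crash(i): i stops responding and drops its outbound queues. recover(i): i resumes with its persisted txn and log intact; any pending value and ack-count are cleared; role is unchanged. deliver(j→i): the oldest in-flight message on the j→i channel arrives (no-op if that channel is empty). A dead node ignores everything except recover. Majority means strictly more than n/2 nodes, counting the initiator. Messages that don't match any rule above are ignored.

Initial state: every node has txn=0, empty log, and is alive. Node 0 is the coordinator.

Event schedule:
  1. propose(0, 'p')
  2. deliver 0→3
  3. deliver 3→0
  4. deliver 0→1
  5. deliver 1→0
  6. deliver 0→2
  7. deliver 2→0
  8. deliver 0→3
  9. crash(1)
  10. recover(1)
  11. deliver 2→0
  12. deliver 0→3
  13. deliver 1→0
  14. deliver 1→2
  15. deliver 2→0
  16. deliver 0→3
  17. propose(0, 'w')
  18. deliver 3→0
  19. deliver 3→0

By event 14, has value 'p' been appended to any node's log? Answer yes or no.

1. propose(0,'p'):  <0:coor t1 ->
2. deliver 0→3:  <3:part t1 ->
3. deliver 3→0:  nop
4. deliver 0→1:  <1:part t1 ->
5. deliver 1→0:  nop
6. deliver 0→2:  <2:part t1 ->
7. deliver 2→0:  <0:coor t1 p>
8. deliver 0→3:  <3:part t1 p>
9. crash(1):  <1:✗part t1 ->
10. recover(1):  <1:part t1 ->
11. deliver 2→0:  nop
12. deliver 0→3:  nop
13. deliver 1→0:  nop
14. deliver 1→2:  nop

yes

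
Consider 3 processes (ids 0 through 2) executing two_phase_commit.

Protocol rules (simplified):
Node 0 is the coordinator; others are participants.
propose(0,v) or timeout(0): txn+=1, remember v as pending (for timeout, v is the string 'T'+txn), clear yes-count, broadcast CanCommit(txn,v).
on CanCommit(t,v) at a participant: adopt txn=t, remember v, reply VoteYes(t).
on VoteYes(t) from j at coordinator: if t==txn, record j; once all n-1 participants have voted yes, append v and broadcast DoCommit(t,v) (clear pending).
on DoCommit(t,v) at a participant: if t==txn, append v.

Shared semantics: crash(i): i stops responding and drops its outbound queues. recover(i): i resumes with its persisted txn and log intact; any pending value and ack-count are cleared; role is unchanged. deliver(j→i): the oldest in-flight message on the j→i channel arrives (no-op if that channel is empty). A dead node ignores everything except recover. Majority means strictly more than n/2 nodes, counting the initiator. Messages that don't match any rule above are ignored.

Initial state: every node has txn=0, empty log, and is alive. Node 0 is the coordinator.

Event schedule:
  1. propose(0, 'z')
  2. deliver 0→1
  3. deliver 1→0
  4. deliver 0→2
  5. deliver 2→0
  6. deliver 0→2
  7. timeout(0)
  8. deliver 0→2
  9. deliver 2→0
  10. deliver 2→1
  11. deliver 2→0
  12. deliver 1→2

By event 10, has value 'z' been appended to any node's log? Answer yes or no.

[1] propose(0,'z') → N0(coor t1 [-])
[2] deliver 0→1 → N1(part t1 [-])
[3] deliver 1→0 → ∅
[4] deliver 0→2 → N2(part t1 [-])
[5] deliver 2→0 → N0(coor t1 [z])
[6] deliver 0→2 → N2(part t1 [z])
[7] timeout(0) → N0(coor t2 [z])
[8] deliver 0→2 → N2(part t2 [z])
[9] deliver 2→0 → ∅
[10] deliver 2→1 → ∅

yes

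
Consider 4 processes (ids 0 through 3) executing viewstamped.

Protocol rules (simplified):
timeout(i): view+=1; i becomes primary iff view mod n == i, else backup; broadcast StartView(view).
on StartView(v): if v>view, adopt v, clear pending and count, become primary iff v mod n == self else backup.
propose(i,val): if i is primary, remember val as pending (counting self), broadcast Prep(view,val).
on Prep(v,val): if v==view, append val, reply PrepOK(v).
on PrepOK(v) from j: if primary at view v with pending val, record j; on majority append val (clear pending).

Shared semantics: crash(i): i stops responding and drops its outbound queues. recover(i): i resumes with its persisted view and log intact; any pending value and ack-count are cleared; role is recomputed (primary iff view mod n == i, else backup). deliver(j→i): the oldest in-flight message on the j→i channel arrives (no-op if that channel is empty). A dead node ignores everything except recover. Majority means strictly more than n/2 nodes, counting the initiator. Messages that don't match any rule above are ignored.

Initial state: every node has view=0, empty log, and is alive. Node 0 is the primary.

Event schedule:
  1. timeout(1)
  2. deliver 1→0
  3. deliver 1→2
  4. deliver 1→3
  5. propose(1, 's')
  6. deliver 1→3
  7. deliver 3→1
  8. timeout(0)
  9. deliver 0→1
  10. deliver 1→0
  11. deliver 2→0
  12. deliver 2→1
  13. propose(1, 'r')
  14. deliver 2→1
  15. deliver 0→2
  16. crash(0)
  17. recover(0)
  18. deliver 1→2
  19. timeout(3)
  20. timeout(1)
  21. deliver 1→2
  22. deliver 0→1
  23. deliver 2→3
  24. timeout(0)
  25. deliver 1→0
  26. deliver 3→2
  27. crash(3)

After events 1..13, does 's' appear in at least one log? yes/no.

after 1 — timeout(1): n1:prim/v1/[-]
after 2 — deliver 1→0: n0:back/v1/[-]
after 3 — deliver 1→2: n2:back/v1/[-]
after 4 — deliver 1→3: n3:back/v1/[-]
after 5 — propose(1,'s'): ·
after 6 — deliver 1→3: n3:back/v1/[s]
after 7 — deliver 3→1: ·
after 8 — timeout(0): n0:back/v2/[-]
after 9 — deliver 0→1: n1:back/v2/[-]
after 10 — deliver 1→0: ·
after 11 — deliver 2→0: ·
after 12 — deliver 2→1: ·
after 13 — propose(1,'r'): ·

yes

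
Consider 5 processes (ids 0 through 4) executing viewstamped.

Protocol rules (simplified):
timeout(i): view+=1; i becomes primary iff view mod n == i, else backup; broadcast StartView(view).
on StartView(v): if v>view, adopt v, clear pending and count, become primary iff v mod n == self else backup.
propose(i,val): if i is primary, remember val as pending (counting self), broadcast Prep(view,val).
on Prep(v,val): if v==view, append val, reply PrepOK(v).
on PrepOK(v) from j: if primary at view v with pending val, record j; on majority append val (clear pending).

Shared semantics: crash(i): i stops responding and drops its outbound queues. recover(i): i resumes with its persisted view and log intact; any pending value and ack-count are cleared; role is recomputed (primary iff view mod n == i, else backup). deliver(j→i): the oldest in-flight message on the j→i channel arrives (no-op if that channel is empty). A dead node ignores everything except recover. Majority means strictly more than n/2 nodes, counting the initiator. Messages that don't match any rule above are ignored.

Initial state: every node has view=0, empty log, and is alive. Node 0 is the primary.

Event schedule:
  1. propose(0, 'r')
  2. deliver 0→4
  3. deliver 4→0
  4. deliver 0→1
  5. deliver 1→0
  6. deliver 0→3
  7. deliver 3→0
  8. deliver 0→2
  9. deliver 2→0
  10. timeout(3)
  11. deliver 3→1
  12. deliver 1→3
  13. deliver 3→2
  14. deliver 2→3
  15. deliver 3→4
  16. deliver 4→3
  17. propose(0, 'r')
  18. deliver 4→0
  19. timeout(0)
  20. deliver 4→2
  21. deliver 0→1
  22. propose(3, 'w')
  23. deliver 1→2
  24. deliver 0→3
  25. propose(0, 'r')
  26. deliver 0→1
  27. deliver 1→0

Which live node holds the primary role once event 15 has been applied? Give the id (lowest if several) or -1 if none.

1. propose(0,'r'):  nop
2. deliver 0→4:  <4:back v0 r>
3. deliver 4→0:  nop
4. deliver 0→1:  <1:back v0 r>
5. deliver 1→0:  <0:prim v0 r>
6. deliver 0→3:  <3:back v0 r>
7. deliver 3→0:  nop
8. deliver 0→2:  <2:back v0 r>
9. deliver 2→0:  nop
10. timeout(3):  <3:back v1 r>
11. deliver 3→1:  <1:prim v1 r>
12. deliver 1→3:  nop
13. deliver 3→2:  <2:back v1 r>
14. deliver 2→3:  nop
15. deliver 3→4:  <4:back v1 r>

0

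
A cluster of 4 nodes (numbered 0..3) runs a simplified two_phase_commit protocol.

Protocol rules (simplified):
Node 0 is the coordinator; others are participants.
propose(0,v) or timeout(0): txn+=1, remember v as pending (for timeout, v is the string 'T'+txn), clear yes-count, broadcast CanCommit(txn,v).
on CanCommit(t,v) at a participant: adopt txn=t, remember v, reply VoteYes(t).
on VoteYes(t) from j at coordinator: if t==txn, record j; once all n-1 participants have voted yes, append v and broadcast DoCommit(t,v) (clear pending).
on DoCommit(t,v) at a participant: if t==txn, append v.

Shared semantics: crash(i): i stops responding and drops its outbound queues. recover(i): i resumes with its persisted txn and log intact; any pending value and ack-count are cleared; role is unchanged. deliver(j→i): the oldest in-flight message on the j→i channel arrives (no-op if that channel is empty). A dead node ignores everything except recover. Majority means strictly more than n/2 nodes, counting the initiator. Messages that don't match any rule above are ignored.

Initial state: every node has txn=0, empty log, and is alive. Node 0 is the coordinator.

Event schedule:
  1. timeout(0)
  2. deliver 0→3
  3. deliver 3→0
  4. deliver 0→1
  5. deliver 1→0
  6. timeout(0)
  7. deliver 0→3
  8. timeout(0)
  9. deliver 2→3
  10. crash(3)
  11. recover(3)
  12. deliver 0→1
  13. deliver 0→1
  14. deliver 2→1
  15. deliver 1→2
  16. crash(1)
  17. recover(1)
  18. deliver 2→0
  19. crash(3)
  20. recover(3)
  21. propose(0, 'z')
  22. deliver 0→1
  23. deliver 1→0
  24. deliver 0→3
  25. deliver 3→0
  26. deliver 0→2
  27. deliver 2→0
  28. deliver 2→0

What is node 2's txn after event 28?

e1 timeout(0): 0[coor,t=1,-]
e2 deliver 0→3: 3[part,t=1,-]
e3 deliver 3→0: ·
e4 deliver 0→1: 1[part,t=1,-]
e5 deliver 1→0: ·
e6 timeout(0): 0[coor,t=2,-]
e7 deliver 0→3: 3[part,t=2,-]
e8 timeout(0): 0[coor,t=3,-]
e9 deliver 2→3: ·
e10 crash(3): 3[✗part,t=2,-]
e11 recover(3): 3[part,t=2,-]
e12 deliver 0→1: 1[part,t=2,-]
e13 deliver 0→1: 1[part,t=3,-]
e14 deliver 2→1: ·
e15 deliver 1→2: ·
e16 crash(1): 1[✗part,t=3,-]
e17 recover(1): 1[part,t=3,-]
e18 deliver 2→0: ·
e19 crash(3): 3[✗part,t=2,-]
e20 recover(3): 3[part,t=2,-]
e21 propose(0,'z'): 0[coor,t=4,-]
e22 deliver 0→1: 1[part,t=4,-]
e23 deliver 1→0: ·
e24 deliver 0→3: 3[part,t=3,-]
e25 deliver 3→0: ·
e26 deliver 0→2: 2[part,t=1,-]
e27 deliver 2→0: ·
e28 deliver 2→0: ·

1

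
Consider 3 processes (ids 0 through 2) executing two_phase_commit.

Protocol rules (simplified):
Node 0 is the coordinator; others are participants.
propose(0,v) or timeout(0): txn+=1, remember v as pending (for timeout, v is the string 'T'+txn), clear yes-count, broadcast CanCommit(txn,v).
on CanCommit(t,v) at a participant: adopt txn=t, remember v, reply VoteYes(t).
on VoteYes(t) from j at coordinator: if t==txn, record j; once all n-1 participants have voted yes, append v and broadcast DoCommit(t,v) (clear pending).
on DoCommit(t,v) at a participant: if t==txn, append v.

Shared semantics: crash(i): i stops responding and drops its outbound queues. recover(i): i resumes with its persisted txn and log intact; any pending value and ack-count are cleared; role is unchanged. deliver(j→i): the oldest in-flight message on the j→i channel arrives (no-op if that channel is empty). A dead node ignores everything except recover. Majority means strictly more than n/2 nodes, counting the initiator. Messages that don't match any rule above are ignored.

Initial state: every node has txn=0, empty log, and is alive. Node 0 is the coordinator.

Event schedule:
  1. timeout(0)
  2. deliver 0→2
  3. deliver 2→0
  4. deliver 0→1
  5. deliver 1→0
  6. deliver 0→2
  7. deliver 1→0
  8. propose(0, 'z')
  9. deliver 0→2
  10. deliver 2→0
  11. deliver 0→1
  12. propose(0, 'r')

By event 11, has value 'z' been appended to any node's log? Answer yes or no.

[1] timeout(0) → N0(coor t1 [-])
[2] deliver 0→2 → N2(part t1 [-])
[3] deliver 2→0 → ∅
[4] deliver 0→1 → N1(part t1 [-])
[5] deliver 1→0 → N0(coor t1 [T1])
[6] deliver 0→2 → N2(part t1 [T1])
[7] deliver 1→0 → ∅
[8] propose(0,'z') → N0(coor t2 [T1])
[9] deliver 0→2 → N2(part t2 [T1])
[10] deliver 2→0 → ∅
[11] deliver 0→1 → N1(part t1 [T1])

no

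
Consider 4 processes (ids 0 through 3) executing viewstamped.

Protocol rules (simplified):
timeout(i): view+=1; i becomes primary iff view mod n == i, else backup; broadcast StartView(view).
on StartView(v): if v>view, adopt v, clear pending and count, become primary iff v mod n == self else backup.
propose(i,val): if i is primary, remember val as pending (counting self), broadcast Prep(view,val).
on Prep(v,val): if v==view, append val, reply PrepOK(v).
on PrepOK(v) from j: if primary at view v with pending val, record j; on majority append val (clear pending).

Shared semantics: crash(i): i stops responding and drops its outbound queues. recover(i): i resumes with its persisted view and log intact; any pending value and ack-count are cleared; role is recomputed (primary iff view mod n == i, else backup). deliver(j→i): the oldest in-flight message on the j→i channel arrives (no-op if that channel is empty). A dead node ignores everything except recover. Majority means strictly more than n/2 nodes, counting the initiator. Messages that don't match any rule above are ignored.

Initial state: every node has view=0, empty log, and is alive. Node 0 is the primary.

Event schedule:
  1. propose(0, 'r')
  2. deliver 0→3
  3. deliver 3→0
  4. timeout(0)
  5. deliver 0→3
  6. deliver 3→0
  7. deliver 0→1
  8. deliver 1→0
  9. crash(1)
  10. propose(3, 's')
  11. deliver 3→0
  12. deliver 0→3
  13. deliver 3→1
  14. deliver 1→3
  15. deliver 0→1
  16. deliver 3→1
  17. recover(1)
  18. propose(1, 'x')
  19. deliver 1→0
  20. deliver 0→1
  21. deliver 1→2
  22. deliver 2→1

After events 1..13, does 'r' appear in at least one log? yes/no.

step 1 propose(0,'r'): —
step 2 deliver 0→3: 3={back,v=0,log=r}
step 3 deliver 3→0: —
step 4 timeout(0): 0={back,v=1,log=-}
step 5 deliver 0→3: 3={back,v=1,log=r}
step 6 deliver 3→0: —
step 7 deliver 0→1: 1={back,v=0,log=r}
step 8 deliver 1→0: —
step 9 crash(1): 1={✗back,v=0,log=r}
step 10 propose(3,'s'): —
step 11 deliver 3→0: —
step 12 deliver 0→3: —
step 13 deliver 3→1: —

yes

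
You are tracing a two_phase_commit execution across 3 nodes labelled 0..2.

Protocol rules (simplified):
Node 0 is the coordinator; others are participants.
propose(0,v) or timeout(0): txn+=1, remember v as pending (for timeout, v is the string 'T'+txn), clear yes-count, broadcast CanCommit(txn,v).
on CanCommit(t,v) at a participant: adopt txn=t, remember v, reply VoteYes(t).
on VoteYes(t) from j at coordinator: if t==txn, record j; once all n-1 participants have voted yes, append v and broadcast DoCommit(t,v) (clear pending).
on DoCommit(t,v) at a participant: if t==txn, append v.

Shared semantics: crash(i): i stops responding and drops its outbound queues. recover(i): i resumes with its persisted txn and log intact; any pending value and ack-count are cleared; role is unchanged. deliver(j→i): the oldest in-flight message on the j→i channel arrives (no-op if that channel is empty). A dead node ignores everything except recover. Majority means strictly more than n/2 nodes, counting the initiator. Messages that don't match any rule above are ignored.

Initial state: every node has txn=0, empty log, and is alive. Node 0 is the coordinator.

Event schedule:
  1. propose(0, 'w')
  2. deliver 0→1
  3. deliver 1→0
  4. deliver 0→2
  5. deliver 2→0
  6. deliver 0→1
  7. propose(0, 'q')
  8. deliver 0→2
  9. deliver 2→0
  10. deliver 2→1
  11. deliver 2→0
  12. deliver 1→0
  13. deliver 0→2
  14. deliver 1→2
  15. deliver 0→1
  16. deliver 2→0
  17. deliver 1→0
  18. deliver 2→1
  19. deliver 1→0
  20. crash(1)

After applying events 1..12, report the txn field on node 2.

1. propose(0,'w'):  <0:coor t1 ->
2. deliver 0→1:  <1:part t1 ->
3. deliver 1→0:  nop
4. deliver 0→2:  <2:part t1 ->
5. deliver 2→0:  <0:coor t1 w>
6. deliver 0→1:  <1:part t1 w>
7. propose(0,'q'):  <0:coor t2 w>
8. deliver 0→2:  <2:part t1 w>
9. deliver 2→0:  nop
10. deliver 2→1:  nop
11. deliver 2→0:  nop
12. deliver 1→0:  nop

1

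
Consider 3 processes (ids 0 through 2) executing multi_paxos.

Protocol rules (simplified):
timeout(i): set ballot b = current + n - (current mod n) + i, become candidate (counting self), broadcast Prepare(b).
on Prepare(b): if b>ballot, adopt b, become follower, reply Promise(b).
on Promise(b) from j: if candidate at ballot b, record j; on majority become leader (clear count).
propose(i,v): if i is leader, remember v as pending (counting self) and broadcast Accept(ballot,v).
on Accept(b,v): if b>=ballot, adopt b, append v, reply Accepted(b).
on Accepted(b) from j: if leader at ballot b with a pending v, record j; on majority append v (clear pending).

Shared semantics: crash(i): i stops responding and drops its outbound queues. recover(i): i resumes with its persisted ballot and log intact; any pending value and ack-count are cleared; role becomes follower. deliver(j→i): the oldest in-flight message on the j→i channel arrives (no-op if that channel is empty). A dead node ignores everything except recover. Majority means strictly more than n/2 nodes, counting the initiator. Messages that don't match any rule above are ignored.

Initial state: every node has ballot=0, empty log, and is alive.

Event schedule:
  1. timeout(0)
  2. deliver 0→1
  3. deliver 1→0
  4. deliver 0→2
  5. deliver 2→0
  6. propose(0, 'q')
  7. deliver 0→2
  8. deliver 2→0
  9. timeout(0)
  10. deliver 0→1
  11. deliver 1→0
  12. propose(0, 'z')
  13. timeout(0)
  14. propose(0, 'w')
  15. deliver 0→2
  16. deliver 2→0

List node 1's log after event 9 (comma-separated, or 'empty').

e1 timeout(0): 0[cand,b=3,-]
e2 deliver 0→1: 1[foll,b=3,-]
e3 deliver 1→0: 0[lead,b=3,-]
e4 deliver 0→2: 2[foll,b=3,-]
e5 deliver 2→0: ·
e6 propose(0,'q'): ·
e7 deliver 0→2: 2[foll,b=3,q]
e8 deliver 2→0: 0[lead,b=3,q]
e9 timeout(0): 0[cand,b=6,q]

empty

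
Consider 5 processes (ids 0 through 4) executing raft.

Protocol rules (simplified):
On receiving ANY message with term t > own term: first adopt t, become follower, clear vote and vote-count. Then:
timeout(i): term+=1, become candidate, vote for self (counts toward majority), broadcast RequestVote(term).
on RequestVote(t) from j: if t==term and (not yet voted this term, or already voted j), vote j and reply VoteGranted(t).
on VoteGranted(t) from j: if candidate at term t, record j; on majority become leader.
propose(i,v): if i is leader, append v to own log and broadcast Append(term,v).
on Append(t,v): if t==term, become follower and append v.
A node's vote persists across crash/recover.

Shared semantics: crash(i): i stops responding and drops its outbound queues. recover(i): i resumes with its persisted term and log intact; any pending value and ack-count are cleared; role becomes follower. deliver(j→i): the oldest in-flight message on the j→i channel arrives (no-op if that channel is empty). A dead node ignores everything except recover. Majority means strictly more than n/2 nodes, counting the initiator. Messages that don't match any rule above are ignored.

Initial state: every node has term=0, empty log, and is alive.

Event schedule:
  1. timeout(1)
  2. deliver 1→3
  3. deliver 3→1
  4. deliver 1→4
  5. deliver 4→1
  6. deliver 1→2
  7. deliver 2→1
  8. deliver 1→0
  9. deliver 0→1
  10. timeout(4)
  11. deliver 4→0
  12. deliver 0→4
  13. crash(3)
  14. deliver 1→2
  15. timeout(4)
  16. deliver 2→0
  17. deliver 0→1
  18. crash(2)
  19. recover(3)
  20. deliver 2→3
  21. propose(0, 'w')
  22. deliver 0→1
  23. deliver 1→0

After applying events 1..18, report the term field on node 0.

2

e1 timeout(1): 1[cand,t=1,-]
e2 deliver 1→3: 3[foll,t=1,-]
e3 deliver 3→1: ·
e4 deliver 1→4: 4[foll,t=1,-]
e5 deliver 4→1: 1[lead,t=1,-]
e6 deliver 1→2: 2[foll,t=1,-]
e7 deliver 2→1: ·
e8 deliver 1→0: 0[foll,t=1,-]
e9 deliver 0→1: ·
e10 timeout(4): 4[cand,t=2,-]
e11 deliver 4→0: 0[foll,t=2,-]
e12 deliver 0→4: ·
e13 crash(3): 3[✗foll,t=1,-]
e14 deliver 1→2: ·
e15 timeout(4): 4[cand,t=3,-]
e16 deliver 2→0: ·
e17 deliver 0→1: ·
e18 crash(2): 2[✗foll,t=1,-]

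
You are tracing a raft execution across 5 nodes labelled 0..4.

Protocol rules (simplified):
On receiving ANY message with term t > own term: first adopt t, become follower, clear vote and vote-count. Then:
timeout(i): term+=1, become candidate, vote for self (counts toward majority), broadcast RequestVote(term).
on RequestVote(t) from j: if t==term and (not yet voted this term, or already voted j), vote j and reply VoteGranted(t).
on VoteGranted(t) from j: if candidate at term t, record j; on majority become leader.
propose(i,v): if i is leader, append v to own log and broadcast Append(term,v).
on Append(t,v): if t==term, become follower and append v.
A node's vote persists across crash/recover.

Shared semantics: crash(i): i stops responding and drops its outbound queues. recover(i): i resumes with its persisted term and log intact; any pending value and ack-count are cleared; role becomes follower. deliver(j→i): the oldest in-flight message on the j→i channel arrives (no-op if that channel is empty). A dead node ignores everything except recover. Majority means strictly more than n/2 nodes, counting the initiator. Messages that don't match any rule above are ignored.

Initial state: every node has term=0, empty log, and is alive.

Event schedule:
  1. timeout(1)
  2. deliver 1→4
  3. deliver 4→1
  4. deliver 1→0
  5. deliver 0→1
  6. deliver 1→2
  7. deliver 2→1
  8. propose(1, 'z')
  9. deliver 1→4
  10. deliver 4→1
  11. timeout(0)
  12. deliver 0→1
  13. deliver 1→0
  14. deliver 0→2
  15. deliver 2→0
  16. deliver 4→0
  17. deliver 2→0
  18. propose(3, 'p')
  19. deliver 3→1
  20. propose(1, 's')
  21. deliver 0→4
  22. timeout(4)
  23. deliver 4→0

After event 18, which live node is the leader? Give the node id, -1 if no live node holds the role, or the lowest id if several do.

after 1 — timeout(1): n1:cand/t1/[-]
after 2 — deliver 1→4: n4:foll/t1/[-]
after 3 — deliver 4→1: ·
after 4 — deliver 1→0: n0:foll/t1/[-]
after 5 — deliver 0→1: n1:lead/t1/[-]
after 6 — deliver 1→2: n2:foll/t1/[-]
after 7 — deliver 2→1: ·
after 8 — propose(1,'z'): n1:lead/t1/[z]
after 9 — deliver 1→4: n4:foll/t1/[z]
after 10 — deliver 4→1: ·
after 11 — timeout(0): n0:cand/t2/[-]
after 12 — deliver 0→1: n1:foll/t2/[z]
after 13 — deliver 1→0: ·
after 14 — deliver 0→2: n2:foll/t2/[-]
after 15 — deliver 2→0: ·
after 16 — deliver 4→0: ·
after 17 — deliver 2→0: ·
after 18 — propose(3,'p'): ·

-1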